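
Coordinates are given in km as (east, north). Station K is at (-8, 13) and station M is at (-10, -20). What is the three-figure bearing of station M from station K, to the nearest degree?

183°

Δeast = -10 − -8 = -2.00; Δnorth = -20 − 13 = -33.00.
Bearing = atan2(Δeast, Δnorth) mod 360° = 183.47° ≈ 183°.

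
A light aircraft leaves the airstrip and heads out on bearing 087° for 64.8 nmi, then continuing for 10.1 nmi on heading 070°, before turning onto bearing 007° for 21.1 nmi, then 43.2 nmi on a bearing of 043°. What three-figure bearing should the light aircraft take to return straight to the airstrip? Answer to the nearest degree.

Leg 1 (087°, 64.8 nmi): east 64.8 sin 87° = 64.71, north 64.8 cos 87° = 3.39
Leg 2 (070°, 10.1 nmi): east 10.1 sin 70° = 9.49, north 10.1 cos 70° = 3.45
Leg 3 (007°, 21.1 nmi): east 21.1 sin 7° = 2.57, north 21.1 cos 7° = 20.94
Leg 4 (043°, 43.2 nmi): east 43.2 sin 43° = 29.46, north 43.2 cos 43° = 31.59
Net displacement: 106.24 east, 59.38 north. Direction back to start is (-106.24, -59.38): bearing = atan2(-106.24, -59.38) mod 360° = 240.80° ≈ 241°.

241°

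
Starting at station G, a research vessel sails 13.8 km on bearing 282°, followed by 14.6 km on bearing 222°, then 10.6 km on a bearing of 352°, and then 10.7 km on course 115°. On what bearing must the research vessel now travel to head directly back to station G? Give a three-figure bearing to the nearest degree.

082°

Leg 1 (282°, 13.8 km): east 13.8 sin 282° = -13.50, north 13.8 cos 282° = 2.87
Leg 2 (222°, 14.6 km): east 14.6 sin 222° = -9.77, north 14.6 cos 222° = -10.85
Leg 3 (352°, 10.6 km): east 10.6 sin 352° = -1.48, north 10.6 cos 352° = 10.50
Leg 4 (115°, 10.7 km): east 10.7 sin 115° = 9.70, north 10.7 cos 115° = -4.52
Net displacement: -15.05 east, -2.01 north. Direction back to start is (15.05, 2.01): bearing = atan2(15.05, 2.01) mod 360° = 82.41° ≈ 082°.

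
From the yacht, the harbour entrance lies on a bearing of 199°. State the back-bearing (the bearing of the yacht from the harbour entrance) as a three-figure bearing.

019°

Back-bearing = 199° − 180° = 019°.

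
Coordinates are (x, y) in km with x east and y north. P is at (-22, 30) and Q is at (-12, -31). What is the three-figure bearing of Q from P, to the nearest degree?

Δeast = -12 − -22 = 10.00; Δnorth = -31 − 30 = -61.00.
Bearing = atan2(Δeast, Δnorth) mod 360° = 170.69° ≈ 171°.

171°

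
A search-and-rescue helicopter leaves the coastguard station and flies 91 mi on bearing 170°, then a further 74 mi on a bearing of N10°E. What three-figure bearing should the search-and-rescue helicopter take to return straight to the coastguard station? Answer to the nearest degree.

300°

Leg 1 (170°, 91 mi): east 91 sin 170° = 15.80, north 91 cos 170° = -89.62
Leg 2 (N10°E, 74 mi): east 74 sin 10° = 12.85, north 74 cos 10° = 72.88
Net displacement: 28.65 east, -16.74 north. Direction back to start is (-28.65, 16.74): bearing = atan2(-28.65, 16.74) mod 360° = 300.30° ≈ 300°.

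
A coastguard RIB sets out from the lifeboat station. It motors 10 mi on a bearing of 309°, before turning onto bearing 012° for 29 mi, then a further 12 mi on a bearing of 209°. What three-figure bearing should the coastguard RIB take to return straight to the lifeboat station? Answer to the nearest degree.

Leg 1 (309°, 10 mi): east 10 sin 309° = -7.77, north 10 cos 309° = 6.29
Leg 2 (012°, 29 mi): east 29 sin 12° = 6.03, north 29 cos 12° = 28.37
Leg 3 (209°, 12 mi): east 12 sin 209° = -5.82, north 12 cos 209° = -10.50
Net displacement: -7.56 east, 24.16 north. Direction back to start is (7.56, -24.16): bearing = atan2(7.56, -24.16) mod 360° = 162.63° ≈ 163°.

163°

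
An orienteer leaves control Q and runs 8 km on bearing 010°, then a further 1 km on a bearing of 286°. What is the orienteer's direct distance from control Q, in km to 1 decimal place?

Leg 1 (010°, 8 km): east 8 sin 10° = 1.39, north 8 cos 10° = 7.88
Leg 2 (286°, 1 km): east 1 sin 286° = -0.96, north 1 cos 286° = 0.28
Net: 0.43 east, 8.15 north. Distance = √((0.43)² + (8.15)²) = 8.165 km.

8.2 km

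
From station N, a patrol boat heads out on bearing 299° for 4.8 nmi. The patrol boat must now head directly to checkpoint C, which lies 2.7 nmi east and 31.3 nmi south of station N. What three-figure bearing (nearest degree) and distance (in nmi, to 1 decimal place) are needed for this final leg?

Leg 1 (299°, 4.8 nmi): east 4.8 sin 299° = -4.20, north 4.8 cos 299° = 2.33
Current position: (-4.20, 2.33). Target: (2.7, -31.3). Remaining: Δeast = 6.90, Δnorth = -33.63.
Bearing = atan2(6.90, -33.63) mod 360° = 168.41°; distance = √((6.90)² + (-33.63)²) = 34.327 nmi.

168°, 34.3 nmi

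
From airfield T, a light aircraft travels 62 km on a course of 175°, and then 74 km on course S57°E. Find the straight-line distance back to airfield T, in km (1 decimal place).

Leg 1 (175°, 62 km): east 62 sin 175° = 5.40, north 62 cos 175° = -61.76
Leg 2 (S57°E, 74 km): east 74 sin 123° = 62.06, north 74 cos 123° = -40.30
Net: 67.47 east, -102.07 north. Distance = √((67.47)² + (-102.07)²) = 122.349 km.

122.3 km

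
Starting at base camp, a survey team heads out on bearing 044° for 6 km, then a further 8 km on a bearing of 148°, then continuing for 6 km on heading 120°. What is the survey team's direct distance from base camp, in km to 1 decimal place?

Leg 1 (044°, 6 km): east 6 sin 44° = 4.17, north 6 cos 44° = 4.32
Leg 2 (148°, 8 km): east 8 sin 148° = 4.24, north 8 cos 148° = -6.78
Leg 3 (120°, 6 km): east 6 sin 120° = 5.20, north 6 cos 120° = -3.00
Net: 13.60 east, -5.47 north. Distance = √((13.60)² + (-5.47)²) = 14.661 km.

14.7 km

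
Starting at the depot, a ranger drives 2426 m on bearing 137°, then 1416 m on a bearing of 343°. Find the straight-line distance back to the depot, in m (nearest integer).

1310 m

Leg 1 (137°, 2426 m): east 2426 sin 137° = 1654.53, north 2426 cos 137° = -1774.26
Leg 2 (343°, 1416 m): east 1416 sin 343° = -414.00, north 1416 cos 343° = 1354.13
Net: 1240.53 east, -420.14 north. Distance = √((1240.53)² + (-420.14)²) = 1309.744 m.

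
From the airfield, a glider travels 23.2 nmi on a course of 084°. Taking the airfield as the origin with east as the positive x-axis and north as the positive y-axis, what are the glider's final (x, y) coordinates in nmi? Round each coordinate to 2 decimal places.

Leg 1 (084°, 23.2 nmi): east 23.2 sin 84° = 23.07, north 23.2 cos 84° = 2.43
Summing: 23.07 nmi east, 2.43 nmi north → (23.07, 2.43).

(23.07, 2.43)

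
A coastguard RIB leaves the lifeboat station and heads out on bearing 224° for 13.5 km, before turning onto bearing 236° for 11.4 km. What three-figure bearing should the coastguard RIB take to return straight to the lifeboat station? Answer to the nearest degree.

049°

Leg 1 (224°, 13.5 km): east 13.5 sin 224° = -9.38, north 13.5 cos 224° = -9.71
Leg 2 (236°, 11.4 km): east 11.4 sin 236° = -9.45, north 11.4 cos 236° = -6.37
Net displacement: -18.83 east, -16.09 north. Direction back to start is (18.83, 16.09): bearing = atan2(18.83, 16.09) mod 360° = 49.49° ≈ 049°.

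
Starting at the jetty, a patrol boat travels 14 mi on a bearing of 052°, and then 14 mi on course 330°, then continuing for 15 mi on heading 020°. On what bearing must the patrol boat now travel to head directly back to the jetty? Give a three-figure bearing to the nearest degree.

195°

Leg 1 (052°, 14 mi): east 14 sin 52° = 11.03, north 14 cos 52° = 8.62
Leg 2 (330°, 14 mi): east 14 sin 330° = -7.00, north 14 cos 330° = 12.12
Leg 3 (020°, 15 mi): east 15 sin 20° = 5.13, north 15 cos 20° = 14.10
Net displacement: 9.16 east, 34.84 north. Direction back to start is (-9.16, -34.84): bearing = atan2(-9.16, -34.84) mod 360° = 194.73° ≈ 195°.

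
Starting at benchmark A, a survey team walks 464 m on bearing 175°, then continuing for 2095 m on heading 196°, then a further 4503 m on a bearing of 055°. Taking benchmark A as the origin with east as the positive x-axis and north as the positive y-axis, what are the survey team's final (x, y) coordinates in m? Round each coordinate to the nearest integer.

Leg 1 (175°, 464 m): east 464 sin 175° = 40.44, north 464 cos 175° = -462.23
Leg 2 (196°, 2095 m): east 2095 sin 196° = -577.46, north 2095 cos 196° = -2013.84
Leg 3 (055°, 4503 m): east 4503 sin 55° = 3688.64, north 4503 cos 55° = 2582.81
Summing: 3151.62 m east, 106.74 m north → (3152, 107).

(3152, 107)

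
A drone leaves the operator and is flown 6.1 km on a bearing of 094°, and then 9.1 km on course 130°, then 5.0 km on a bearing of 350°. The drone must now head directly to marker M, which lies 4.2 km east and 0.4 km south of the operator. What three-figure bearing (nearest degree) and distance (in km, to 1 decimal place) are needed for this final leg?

Leg 1 (094°, 6.1 km): east 6.1 sin 94° = 6.09, north 6.1 cos 94° = -0.43
Leg 2 (130°, 9.1 km): east 9.1 sin 130° = 6.97, north 9.1 cos 130° = -5.85
Leg 3 (350°, 5.0 km): east 5.0 sin 350° = -0.87, north 5.0 cos 350° = 4.92
Current position: (12.19, -1.35). Target: (4.2, -0.4). Remaining: Δeast = -7.99, Δnorth = 0.95.
Bearing = atan2(-7.99, 0.95) mod 360° = 276.79°; distance = √((-7.99)² + (0.95)²) = 8.044 km.

277°, 8.0 km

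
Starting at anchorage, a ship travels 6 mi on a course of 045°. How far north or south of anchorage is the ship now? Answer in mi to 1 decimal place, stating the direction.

4.2 mi north

Leg 1 (045°, 6 mi): east 6 sin 45° = 4.24, north 6 cos 45° = 4.24
Net north component: 4.24 mi.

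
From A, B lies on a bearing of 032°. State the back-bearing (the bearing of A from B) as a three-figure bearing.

Back-bearing = 032° + 180° = 212°.

212°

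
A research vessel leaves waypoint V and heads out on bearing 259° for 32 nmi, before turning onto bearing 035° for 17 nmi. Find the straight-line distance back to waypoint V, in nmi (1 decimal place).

23.0 nmi

Leg 1 (259°, 32 nmi): east 32 sin 259° = -31.41, north 32 cos 259° = -6.11
Leg 2 (035°, 17 nmi): east 17 sin 35° = 9.75, north 17 cos 35° = 13.93
Net: -21.66 east, 7.82 north. Distance = √((-21.66)² + (7.82)²) = 23.030 nmi.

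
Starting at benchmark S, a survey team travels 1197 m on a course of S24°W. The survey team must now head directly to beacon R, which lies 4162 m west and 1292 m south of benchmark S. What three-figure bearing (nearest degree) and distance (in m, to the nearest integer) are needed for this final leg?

267°, 3680 m

Leg 1 (S24°W, 1197 m): east 1197 sin 204° = -486.86, north 1197 cos 204° = -1093.51
Current position: (-486.86, -1093.51). Target: (-4162, -1292). Remaining: Δeast = -3675.14, Δnorth = -198.49.
Bearing = atan2(-3675.14, -198.49) mod 360° = 266.91°; distance = √((-3675.14)² + (-198.49)²) = 3680.492 m.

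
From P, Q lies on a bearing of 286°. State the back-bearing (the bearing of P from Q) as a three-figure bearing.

106°

Back-bearing = 286° − 180° = 106°.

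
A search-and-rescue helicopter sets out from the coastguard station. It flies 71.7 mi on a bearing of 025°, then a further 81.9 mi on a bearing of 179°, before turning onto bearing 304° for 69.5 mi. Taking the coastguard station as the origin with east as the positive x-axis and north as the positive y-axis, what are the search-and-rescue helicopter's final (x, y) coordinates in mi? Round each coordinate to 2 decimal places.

(-25.89, 21.96)

Leg 1 (025°, 71.7 mi): east 71.7 sin 25° = 30.30, north 71.7 cos 25° = 64.98
Leg 2 (179°, 81.9 mi): east 81.9 sin 179° = 1.43, north 81.9 cos 179° = -81.89
Leg 3 (304°, 69.5 mi): east 69.5 sin 304° = -57.62, north 69.5 cos 304° = 38.86
Summing: -25.89 mi east, 21.96 mi north → (-25.89, 21.96).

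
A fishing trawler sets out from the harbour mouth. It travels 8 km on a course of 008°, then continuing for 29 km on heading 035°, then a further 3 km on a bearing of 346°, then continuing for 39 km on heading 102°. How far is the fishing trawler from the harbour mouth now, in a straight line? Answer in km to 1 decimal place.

Leg 1 (008°, 8 km): east 8 sin 8° = 1.11, north 8 cos 8° = 7.92
Leg 2 (035°, 29 km): east 29 sin 35° = 16.63, north 29 cos 35° = 23.76
Leg 3 (346°, 3 km): east 3 sin 346° = -0.73, north 3 cos 346° = 2.91
Leg 4 (102°, 39 km): east 39 sin 102° = 38.15, north 39 cos 102° = -8.11
Net: 55.17 east, 26.48 north. Distance = √((55.17)² + (26.48)²) = 61.195 km.

61.2 km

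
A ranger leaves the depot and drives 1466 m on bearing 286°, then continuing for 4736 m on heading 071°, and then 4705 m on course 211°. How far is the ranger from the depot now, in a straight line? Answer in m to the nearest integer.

2185 m

Leg 1 (286°, 1466 m): east 1466 sin 286° = -1409.21, north 1466 cos 286° = 404.08
Leg 2 (071°, 4736 m): east 4736 sin 71° = 4477.98, north 4736 cos 71° = 1541.89
Leg 3 (211°, 4705 m): east 4705 sin 211° = -2423.25, north 4705 cos 211° = -4032.97
Net: 645.51 east, -2087.00 north. Distance = √((645.51)² + (-2087.00)²) = 2184.546 m.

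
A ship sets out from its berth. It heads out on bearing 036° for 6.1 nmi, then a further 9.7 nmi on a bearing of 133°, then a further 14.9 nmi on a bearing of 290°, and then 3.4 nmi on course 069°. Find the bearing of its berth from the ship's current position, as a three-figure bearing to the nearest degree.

Leg 1 (036°, 6.1 nmi): east 6.1 sin 36° = 3.59, north 6.1 cos 36° = 4.94
Leg 2 (133°, 9.7 nmi): east 9.7 sin 133° = 7.09, north 9.7 cos 133° = -6.62
Leg 3 (290°, 14.9 nmi): east 14.9 sin 290° = -14.00, north 14.9 cos 290° = 5.10
Leg 4 (069°, 3.4 nmi): east 3.4 sin 69° = 3.17, north 3.4 cos 69° = 1.22
Net displacement: -0.15 east, 4.63 north. Direction back to start is (0.15, -4.63): bearing = atan2(0.15, -4.63) mod 360° = 178.18° ≈ 178°.

178°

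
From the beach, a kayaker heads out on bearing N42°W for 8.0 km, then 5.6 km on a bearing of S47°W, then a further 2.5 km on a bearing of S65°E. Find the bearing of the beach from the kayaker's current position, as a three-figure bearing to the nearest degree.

Leg 1 (N42°W, 8.0 km): east 8.0 sin 318° = -5.35, north 8.0 cos 318° = 5.95
Leg 2 (S47°W, 5.6 km): east 5.6 sin 227° = -4.10, north 5.6 cos 227° = -3.82
Leg 3 (S65°E, 2.5 km): east 2.5 sin 115° = 2.27, north 2.5 cos 115° = -1.06
Net displacement: -7.18 east, 1.07 north. Direction back to start is (7.18, -1.07): bearing = atan2(7.18, -1.07) mod 360° = 98.47° ≈ 098°.

098°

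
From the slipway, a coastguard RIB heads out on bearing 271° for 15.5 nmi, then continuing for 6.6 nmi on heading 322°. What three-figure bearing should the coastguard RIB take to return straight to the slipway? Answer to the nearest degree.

Leg 1 (271°, 15.5 nmi): east 15.5 sin 271° = -15.50, north 15.5 cos 271° = 0.27
Leg 2 (322°, 6.6 nmi): east 6.6 sin 322° = -4.06, north 6.6 cos 322° = 5.20
Net displacement: -19.56 east, 5.47 north. Direction back to start is (19.56, -5.47): bearing = atan2(19.56, -5.47) mod 360° = 105.63° ≈ 106°.

106°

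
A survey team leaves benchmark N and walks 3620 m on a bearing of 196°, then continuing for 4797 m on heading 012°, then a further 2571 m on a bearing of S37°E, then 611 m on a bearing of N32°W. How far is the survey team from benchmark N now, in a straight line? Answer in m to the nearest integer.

1265 m

Leg 1 (196°, 3620 m): east 3620 sin 196° = -997.81, north 3620 cos 196° = -3479.77
Leg 2 (012°, 4797 m): east 4797 sin 12° = 997.35, north 4797 cos 12° = 4692.17
Leg 3 (S37°E, 2571 m): east 2571 sin 143° = 1547.27, north 2571 cos 143° = -2053.29
Leg 4 (N32°W, 611 m): east 611 sin 328° = -323.78, north 611 cos 328° = 518.16
Net: 1223.03 east, -322.73 north. Distance = √((1223.03)² + (-322.73)²) = 1264.894 m.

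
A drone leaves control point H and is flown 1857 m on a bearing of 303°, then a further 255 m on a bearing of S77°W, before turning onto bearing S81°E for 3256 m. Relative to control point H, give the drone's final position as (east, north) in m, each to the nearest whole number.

Leg 1 (303°, 1857 m): east 1857 sin 303° = -1557.41, north 1857 cos 303° = 1011.39
Leg 2 (S77°W, 255 m): east 255 sin 257° = -248.46, north 255 cos 257° = -57.36
Leg 3 (S81°E, 3256 m): east 3256 sin 99° = 3215.91, north 3256 cos 99° = -509.35
Summing: 1410.04 m east, 444.68 m north → (1410, 445).

(1410, 445)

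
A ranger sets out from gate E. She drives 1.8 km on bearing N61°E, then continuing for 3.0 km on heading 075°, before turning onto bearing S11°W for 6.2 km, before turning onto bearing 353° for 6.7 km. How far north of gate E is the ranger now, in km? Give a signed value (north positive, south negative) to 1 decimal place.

Leg 1 (N61°E, 1.8 km): east 1.8 sin 61° = 1.57, north 1.8 cos 61° = 0.87
Leg 2 (075°, 3.0 km): east 3.0 sin 75° = 2.90, north 3.0 cos 75° = 0.78
Leg 3 (S11°W, 6.2 km): east 6.2 sin 191° = -1.18, north 6.2 cos 191° = -6.09
Leg 4 (353°, 6.7 km): east 6.7 sin 353° = -0.82, north 6.7 cos 353° = 6.65
Net north component: 2.21 km.

2.2 km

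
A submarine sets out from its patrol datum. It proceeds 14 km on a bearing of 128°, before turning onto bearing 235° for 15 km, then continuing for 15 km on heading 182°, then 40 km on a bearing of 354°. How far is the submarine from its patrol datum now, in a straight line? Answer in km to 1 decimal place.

9.6 km

Leg 1 (128°, 14 km): east 14 sin 128° = 11.03, north 14 cos 128° = -8.62
Leg 2 (235°, 15 km): east 15 sin 235° = -12.29, north 15 cos 235° = -8.60
Leg 3 (182°, 15 km): east 15 sin 182° = -0.52, north 15 cos 182° = -14.99
Leg 4 (354°, 40 km): east 40 sin 354° = -4.18, north 40 cos 354° = 39.78
Net: -5.96 east, 7.57 north. Distance = √((-5.96)² + (7.57)²) = 9.632 km.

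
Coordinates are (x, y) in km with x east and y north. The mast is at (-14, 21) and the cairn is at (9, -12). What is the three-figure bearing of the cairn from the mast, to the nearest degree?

Δeast = 9 − -14 = 23.00; Δnorth = -12 − 21 = -33.00.
Bearing = atan2(Δeast, Δnorth) mod 360° = 145.12° ≈ 145°.

145°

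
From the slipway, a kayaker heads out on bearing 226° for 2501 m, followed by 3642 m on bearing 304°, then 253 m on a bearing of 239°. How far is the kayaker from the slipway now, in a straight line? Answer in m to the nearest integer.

5038 m

Leg 1 (226°, 2501 m): east 2501 sin 226° = -1799.07, north 2501 cos 226° = -1737.34
Leg 2 (304°, 3642 m): east 3642 sin 304° = -3019.35, north 3642 cos 304° = 2036.58
Leg 3 (239°, 253 m): east 253 sin 239° = -216.86, north 253 cos 239° = -130.30
Net: -5035.29 east, 168.94 north. Distance = √((-5035.29)² + (168.94)²) = 5038.120 m.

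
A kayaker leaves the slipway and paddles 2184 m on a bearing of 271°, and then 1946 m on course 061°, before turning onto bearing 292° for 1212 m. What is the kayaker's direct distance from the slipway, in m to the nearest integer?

Leg 1 (271°, 2184 m): east 2184 sin 271° = -2183.67, north 2184 cos 271° = 38.12
Leg 2 (061°, 1946 m): east 1946 sin 61° = 1702.01, north 1946 cos 61° = 943.44
Leg 3 (292°, 1212 m): east 1212 sin 292° = -1123.75, north 1212 cos 292° = 454.02
Net: -1605.40 east, 1435.58 north. Distance = √((-1605.40)² + (1435.58)²) = 2153.650 m.

2154 m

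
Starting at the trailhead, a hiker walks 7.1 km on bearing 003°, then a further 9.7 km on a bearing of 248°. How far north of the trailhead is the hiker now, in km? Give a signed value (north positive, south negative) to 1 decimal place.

3.5 km

Leg 1 (003°, 7.1 km): east 7.1 sin 3° = 0.37, north 7.1 cos 3° = 7.09
Leg 2 (248°, 9.7 km): east 9.7 sin 248° = -8.99, north 9.7 cos 248° = -3.63
Net north component: 3.46 km.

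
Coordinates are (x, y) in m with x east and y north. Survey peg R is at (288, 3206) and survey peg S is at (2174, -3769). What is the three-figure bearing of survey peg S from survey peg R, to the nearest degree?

Δeast = 2174 − 288 = 1886.00; Δnorth = -3769 − 3206 = -6975.00.
Bearing = atan2(Δeast, Δnorth) mod 360° = 164.87° ≈ 165°.

165°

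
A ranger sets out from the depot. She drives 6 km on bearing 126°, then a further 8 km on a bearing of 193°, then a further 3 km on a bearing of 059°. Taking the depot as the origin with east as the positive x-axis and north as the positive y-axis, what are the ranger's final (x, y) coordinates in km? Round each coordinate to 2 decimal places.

Leg 1 (126°, 6 km): east 6 sin 126° = 4.85, north 6 cos 126° = -3.53
Leg 2 (193°, 8 km): east 8 sin 193° = -1.80, north 8 cos 193° = -7.79
Leg 3 (059°, 3 km): east 3 sin 59° = 2.57, north 3 cos 59° = 1.55
Summing: 5.63 km east, -9.78 km north → (5.63, -9.78).

(5.63, -9.78)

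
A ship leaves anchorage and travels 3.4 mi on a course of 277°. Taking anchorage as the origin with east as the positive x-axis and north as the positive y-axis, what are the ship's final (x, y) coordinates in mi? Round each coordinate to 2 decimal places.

(-3.37, 0.41)

Leg 1 (277°, 3.4 mi): east 3.4 sin 277° = -3.37, north 3.4 cos 277° = 0.41
Summing: -3.37 mi east, 0.41 mi north → (-3.37, 0.41).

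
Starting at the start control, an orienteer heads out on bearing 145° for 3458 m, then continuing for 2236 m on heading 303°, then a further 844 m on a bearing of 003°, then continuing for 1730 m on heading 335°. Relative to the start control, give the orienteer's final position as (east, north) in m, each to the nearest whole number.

(-579, 796)

Leg 1 (145°, 3458 m): east 3458 sin 145° = 1983.43, north 3458 cos 145° = -2832.63
Leg 2 (303°, 2236 m): east 2236 sin 303° = -1875.27, north 2236 cos 303° = 1217.81
Leg 3 (003°, 844 m): east 844 sin 3° = 44.17, north 844 cos 3° = 842.84
Leg 4 (335°, 1730 m): east 1730 sin 335° = -731.13, north 1730 cos 335° = 1567.91
Summing: -578.80 m east, 795.94 m north → (-579, 796).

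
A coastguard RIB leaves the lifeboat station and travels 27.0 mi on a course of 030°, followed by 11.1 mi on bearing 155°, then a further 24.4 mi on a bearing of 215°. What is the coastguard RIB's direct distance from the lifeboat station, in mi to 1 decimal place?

Leg 1 (030°, 27.0 mi): east 27.0 sin 30° = 13.50, north 27.0 cos 30° = 23.38
Leg 2 (155°, 11.1 mi): east 11.1 sin 155° = 4.69, north 11.1 cos 155° = -10.06
Leg 3 (215°, 24.4 mi): east 24.4 sin 215° = -14.00, north 24.4 cos 215° = -19.99
Net: 4.20 east, -6.66 north. Distance = √((4.20)² + (-6.66)²) = 7.875 mi.

7.9 mi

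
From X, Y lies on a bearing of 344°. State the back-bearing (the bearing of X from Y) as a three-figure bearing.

164°

Back-bearing = 344° − 180° = 164°.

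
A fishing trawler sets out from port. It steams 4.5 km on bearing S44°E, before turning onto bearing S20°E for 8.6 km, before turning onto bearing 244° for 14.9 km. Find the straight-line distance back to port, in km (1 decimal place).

19.3 km

Leg 1 (S44°E, 4.5 km): east 4.5 sin 136° = 3.13, north 4.5 cos 136° = -3.24
Leg 2 (S20°E, 8.6 km): east 8.6 sin 160° = 2.94, north 8.6 cos 160° = -8.08
Leg 3 (244°, 14.9 km): east 14.9 sin 244° = -13.39, north 14.9 cos 244° = -6.53
Net: -7.32 east, -17.85 north. Distance = √((-7.32)² + (-17.85)²) = 19.295 km.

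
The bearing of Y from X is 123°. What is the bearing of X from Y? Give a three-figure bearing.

303°

Back-bearing = 123° + 180° = 303°.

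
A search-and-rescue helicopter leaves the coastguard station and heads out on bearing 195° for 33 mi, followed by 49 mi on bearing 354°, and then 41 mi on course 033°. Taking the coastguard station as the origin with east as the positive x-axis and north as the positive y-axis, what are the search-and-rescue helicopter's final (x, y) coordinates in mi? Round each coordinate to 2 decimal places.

(8.67, 51.24)

Leg 1 (195°, 33 mi): east 33 sin 195° = -8.54, north 33 cos 195° = -31.88
Leg 2 (354°, 49 mi): east 49 sin 354° = -5.12, north 49 cos 354° = 48.73
Leg 3 (033°, 41 mi): east 41 sin 33° = 22.33, north 41 cos 33° = 34.39
Summing: 8.67 mi east, 51.24 mi north → (8.67, 51.24).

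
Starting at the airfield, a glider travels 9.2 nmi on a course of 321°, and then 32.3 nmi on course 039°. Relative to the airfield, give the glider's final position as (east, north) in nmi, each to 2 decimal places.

Leg 1 (321°, 9.2 nmi): east 9.2 sin 321° = -5.79, north 9.2 cos 321° = 7.15
Leg 2 (039°, 32.3 nmi): east 32.3 sin 39° = 20.33, north 32.3 cos 39° = 25.10
Summing: 14.54 nmi east, 32.25 nmi north → (14.54, 32.25).

(14.54, 32.25)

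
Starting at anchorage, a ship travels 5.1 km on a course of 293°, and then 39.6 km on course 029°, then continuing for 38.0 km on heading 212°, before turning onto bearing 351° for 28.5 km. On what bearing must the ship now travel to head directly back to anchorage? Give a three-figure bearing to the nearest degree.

163°

Leg 1 (293°, 5.1 km): east 5.1 sin 293° = -4.69, north 5.1 cos 293° = 1.99
Leg 2 (029°, 39.6 km): east 39.6 sin 29° = 19.20, north 39.6 cos 29° = 34.63
Leg 3 (212°, 38.0 km): east 38.0 sin 212° = -20.14, north 38.0 cos 212° = -32.23
Leg 4 (351°, 28.5 km): east 28.5 sin 351° = -4.46, north 28.5 cos 351° = 28.15
Net displacement: -10.09 east, 32.55 north. Direction back to start is (10.09, -32.55): bearing = atan2(10.09, -32.55) mod 360° = 162.78° ≈ 163°.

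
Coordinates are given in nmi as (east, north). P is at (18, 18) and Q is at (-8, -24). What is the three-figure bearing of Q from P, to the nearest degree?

212°

Δeast = -8 − 18 = -26.00; Δnorth = -24 − 18 = -42.00.
Bearing = atan2(Δeast, Δnorth) mod 360° = 211.76° ≈ 212°.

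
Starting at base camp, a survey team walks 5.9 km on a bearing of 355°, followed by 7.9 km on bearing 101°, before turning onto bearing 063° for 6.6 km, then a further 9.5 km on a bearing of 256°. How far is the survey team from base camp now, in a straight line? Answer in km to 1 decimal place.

6.4 km

Leg 1 (355°, 5.9 km): east 5.9 sin 355° = -0.51, north 5.9 cos 355° = 5.88
Leg 2 (101°, 7.9 km): east 7.9 sin 101° = 7.75, north 7.9 cos 101° = -1.51
Leg 3 (063°, 6.6 km): east 6.6 sin 63° = 5.88, north 6.6 cos 63° = 3.00
Leg 4 (256°, 9.5 km): east 9.5 sin 256° = -9.22, north 9.5 cos 256° = -2.30
Net: 3.90 east, 5.07 north. Distance = √((3.90)² + (5.07)²) = 6.397 km.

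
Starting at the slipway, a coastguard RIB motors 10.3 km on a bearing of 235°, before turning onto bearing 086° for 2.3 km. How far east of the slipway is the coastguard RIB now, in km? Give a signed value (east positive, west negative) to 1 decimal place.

-6.1 km

Leg 1 (235°, 10.3 km): east 10.3 sin 235° = -8.44, north 10.3 cos 235° = -5.91
Leg 2 (086°, 2.3 km): east 2.3 sin 86° = 2.29, north 2.3 cos 86° = 0.16
Net east component: -6.14 km.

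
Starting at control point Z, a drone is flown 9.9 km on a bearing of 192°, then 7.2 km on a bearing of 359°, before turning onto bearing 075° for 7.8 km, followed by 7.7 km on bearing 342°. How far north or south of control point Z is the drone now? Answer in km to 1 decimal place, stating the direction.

Leg 1 (192°, 9.9 km): east 9.9 sin 192° = -2.06, north 9.9 cos 192° = -9.68
Leg 2 (359°, 7.2 km): east 7.2 sin 359° = -0.13, north 7.2 cos 359° = 7.20
Leg 3 (075°, 7.8 km): east 7.8 sin 75° = 7.53, north 7.8 cos 75° = 2.02
Leg 4 (342°, 7.7 km): east 7.7 sin 342° = -2.38, north 7.7 cos 342° = 7.32
Net north component: 6.86 km.

6.9 km north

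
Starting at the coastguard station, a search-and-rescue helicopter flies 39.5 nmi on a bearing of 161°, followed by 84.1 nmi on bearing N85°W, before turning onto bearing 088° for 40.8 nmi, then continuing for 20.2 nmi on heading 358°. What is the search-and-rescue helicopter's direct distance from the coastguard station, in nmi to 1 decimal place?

Leg 1 (161°, 39.5 nmi): east 39.5 sin 161° = 12.86, north 39.5 cos 161° = -37.35
Leg 2 (N85°W, 84.1 nmi): east 84.1 sin 275° = -83.78, north 84.1 cos 275° = 7.33
Leg 3 (088°, 40.8 nmi): east 40.8 sin 88° = 40.78, north 40.8 cos 88° = 1.42
Leg 4 (358°, 20.2 nmi): east 20.2 sin 358° = -0.70, north 20.2 cos 358° = 20.19
Net: -30.85 east, -8.41 north. Distance = √((-30.85)² + (-8.41)²) = 31.975 nmi.

32.0 nmi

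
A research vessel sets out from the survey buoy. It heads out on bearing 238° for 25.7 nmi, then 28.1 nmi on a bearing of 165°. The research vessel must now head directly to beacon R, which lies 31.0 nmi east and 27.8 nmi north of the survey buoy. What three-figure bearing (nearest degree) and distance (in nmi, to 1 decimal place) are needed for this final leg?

Leg 1 (238°, 25.7 nmi): east 25.7 sin 238° = -21.79, north 25.7 cos 238° = -13.62
Leg 2 (165°, 28.1 nmi): east 28.1 sin 165° = 7.27, north 28.1 cos 165° = -27.14
Current position: (-14.52, -40.76). Target: (31.0, 27.8). Remaining: Δeast = 45.52, Δnorth = 68.56.
Bearing = atan2(45.52, 68.56) mod 360° = 33.58°; distance = √((45.52)² + (68.56)²) = 82.298 nmi.

034°, 82.3 nmi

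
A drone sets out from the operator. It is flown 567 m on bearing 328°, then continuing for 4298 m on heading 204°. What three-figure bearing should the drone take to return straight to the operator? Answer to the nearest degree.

031°

Leg 1 (328°, 567 m): east 567 sin 328° = -300.46, north 567 cos 328° = 480.84
Leg 2 (204°, 4298 m): east 4298 sin 204° = -1748.15, north 4298 cos 204° = -3926.42
Net displacement: -2048.62 east, -3445.58 north. Direction back to start is (2048.62, 3445.58): bearing = atan2(2048.62, 3445.58) mod 360° = 30.73° ≈ 031°.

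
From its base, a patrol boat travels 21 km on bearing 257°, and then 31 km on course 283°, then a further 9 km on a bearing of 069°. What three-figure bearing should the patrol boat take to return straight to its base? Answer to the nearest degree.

097°

Leg 1 (257°, 21 km): east 21 sin 257° = -20.46, north 21 cos 257° = -4.72
Leg 2 (283°, 31 km): east 31 sin 283° = -30.21, north 31 cos 283° = 6.97
Leg 3 (069°, 9 km): east 9 sin 69° = 8.40, north 9 cos 69° = 3.23
Net displacement: -42.27 east, 5.47 north. Direction back to start is (42.27, -5.47): bearing = atan2(42.27, -5.47) mod 360° = 97.38° ≈ 097°.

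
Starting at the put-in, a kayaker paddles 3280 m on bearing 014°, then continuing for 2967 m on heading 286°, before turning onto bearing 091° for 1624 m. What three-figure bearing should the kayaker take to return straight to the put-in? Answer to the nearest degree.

Leg 1 (014°, 3280 m): east 3280 sin 14° = 793.50, north 3280 cos 14° = 3182.57
Leg 2 (286°, 2967 m): east 2967 sin 286° = -2852.06, north 2967 cos 286° = 817.82
Leg 3 (091°, 1624 m): east 1624 sin 91° = 1623.75, north 1624 cos 91° = -28.34
Net displacement: -434.81 east, 3972.04 north. Direction back to start is (434.81, -3972.04): bearing = atan2(434.81, -3972.04) mod 360° = 173.75° ≈ 174°.

174°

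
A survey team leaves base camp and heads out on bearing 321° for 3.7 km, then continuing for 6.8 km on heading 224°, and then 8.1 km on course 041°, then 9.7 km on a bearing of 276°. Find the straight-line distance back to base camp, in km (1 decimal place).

12.5 km

Leg 1 (321°, 3.7 km): east 3.7 sin 321° = -2.33, north 3.7 cos 321° = 2.88
Leg 2 (224°, 6.8 km): east 6.8 sin 224° = -4.72, north 6.8 cos 224° = -4.89
Leg 3 (041°, 8.1 km): east 8.1 sin 41° = 5.31, north 8.1 cos 41° = 6.11
Leg 4 (276°, 9.7 km): east 9.7 sin 276° = -9.65, north 9.7 cos 276° = 1.01
Net: -11.38 east, 5.11 north. Distance = √((-11.38)² + (5.11)²) = 12.480 km.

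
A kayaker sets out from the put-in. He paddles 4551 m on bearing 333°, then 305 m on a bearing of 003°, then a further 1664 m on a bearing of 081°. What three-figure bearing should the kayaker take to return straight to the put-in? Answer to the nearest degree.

175°

Leg 1 (333°, 4551 m): east 4551 sin 333° = -2066.11, north 4551 cos 333° = 4054.97
Leg 2 (003°, 305 m): east 305 sin 3° = 15.96, north 305 cos 3° = 304.58
Leg 3 (081°, 1664 m): east 1664 sin 81° = 1643.51, north 1664 cos 81° = 260.31
Net displacement: -406.63 east, 4619.86 north. Direction back to start is (406.63, -4619.86): bearing = atan2(406.63, -4619.86) mod 360° = 174.97° ≈ 175°.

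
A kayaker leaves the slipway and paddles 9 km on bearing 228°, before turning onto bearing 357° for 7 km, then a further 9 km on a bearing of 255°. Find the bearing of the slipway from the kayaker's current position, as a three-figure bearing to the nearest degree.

Leg 1 (228°, 9 km): east 9 sin 228° = -6.69, north 9 cos 228° = -6.02
Leg 2 (357°, 7 km): east 7 sin 357° = -0.37, north 7 cos 357° = 6.99
Leg 3 (255°, 9 km): east 9 sin 255° = -8.69, north 9 cos 255° = -2.33
Net displacement: -15.75 east, -1.36 north. Direction back to start is (15.75, 1.36): bearing = atan2(15.75, 1.36) mod 360° = 85.06° ≈ 085°.

085°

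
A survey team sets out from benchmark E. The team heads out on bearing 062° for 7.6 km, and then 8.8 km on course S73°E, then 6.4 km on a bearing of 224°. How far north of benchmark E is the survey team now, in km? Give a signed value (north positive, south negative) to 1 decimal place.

Leg 1 (062°, 7.6 km): east 7.6 sin 62° = 6.71, north 7.6 cos 62° = 3.57
Leg 2 (S73°E, 8.8 km): east 8.8 sin 107° = 8.42, north 8.8 cos 107° = -2.57
Leg 3 (224°, 6.4 km): east 6.4 sin 224° = -4.45, north 6.4 cos 224° = -4.60
Net north component: -3.61 km.

-3.6 km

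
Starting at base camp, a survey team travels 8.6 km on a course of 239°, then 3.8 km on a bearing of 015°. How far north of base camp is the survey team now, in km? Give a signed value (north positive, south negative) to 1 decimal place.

Leg 1 (239°, 8.6 km): east 8.6 sin 239° = -7.37, north 8.6 cos 239° = -4.43
Leg 2 (015°, 3.8 km): east 3.8 sin 15° = 0.98, north 3.8 cos 15° = 3.67
Net north component: -0.76 km.

-0.8 km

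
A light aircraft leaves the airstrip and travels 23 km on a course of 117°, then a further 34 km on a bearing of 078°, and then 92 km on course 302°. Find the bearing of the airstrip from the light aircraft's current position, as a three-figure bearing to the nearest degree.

Leg 1 (117°, 23 km): east 23 sin 117° = 20.49, north 23 cos 117° = -10.44
Leg 2 (078°, 34 km): east 34 sin 78° = 33.26, north 34 cos 78° = 7.07
Leg 3 (302°, 92 km): east 92 sin 302° = -78.02, north 92 cos 302° = 48.75
Net displacement: -24.27 east, 45.38 north. Direction back to start is (24.27, -45.38): bearing = atan2(24.27, -45.38) mod 360° = 151.86° ≈ 152°.

152°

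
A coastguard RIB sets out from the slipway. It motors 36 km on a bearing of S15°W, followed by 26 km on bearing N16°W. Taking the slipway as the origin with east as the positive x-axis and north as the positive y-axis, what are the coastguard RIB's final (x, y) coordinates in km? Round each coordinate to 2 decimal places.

(-16.48, -9.78)

Leg 1 (S15°W, 36 km): east 36 sin 195° = -9.32, north 36 cos 195° = -34.77
Leg 2 (N16°W, 26 km): east 26 sin 344° = -7.17, north 26 cos 344° = 24.99
Summing: -16.48 km east, -9.78 km north → (-16.48, -9.78).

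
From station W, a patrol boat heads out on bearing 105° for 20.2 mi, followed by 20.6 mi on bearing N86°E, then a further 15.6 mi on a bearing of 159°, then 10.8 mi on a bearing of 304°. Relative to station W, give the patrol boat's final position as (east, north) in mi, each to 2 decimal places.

Leg 1 (105°, 20.2 mi): east 20.2 sin 105° = 19.51, north 20.2 cos 105° = -5.23
Leg 2 (N86°E, 20.6 mi): east 20.6 sin 86° = 20.55, north 20.6 cos 86° = 1.44
Leg 3 (159°, 15.6 mi): east 15.6 sin 159° = 5.59, north 15.6 cos 159° = -14.56
Leg 4 (304°, 10.8 mi): east 10.8 sin 304° = -8.95, north 10.8 cos 304° = 6.04
Summing: 36.70 mi east, -12.32 mi north → (36.70, -12.32).

(36.70, -12.32)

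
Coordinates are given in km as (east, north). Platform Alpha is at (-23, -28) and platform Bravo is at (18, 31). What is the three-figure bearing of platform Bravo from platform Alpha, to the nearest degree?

Δeast = 18 − -23 = 41.00; Δnorth = 31 − -28 = 59.00.
Bearing = atan2(Δeast, Δnorth) mod 360° = 34.80° ≈ 035°.

035°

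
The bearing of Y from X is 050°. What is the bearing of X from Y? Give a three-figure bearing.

230°

Back-bearing = 050° + 180° = 230°.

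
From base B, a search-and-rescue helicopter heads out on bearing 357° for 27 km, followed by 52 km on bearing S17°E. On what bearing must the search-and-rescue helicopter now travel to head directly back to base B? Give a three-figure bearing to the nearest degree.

329°

Leg 1 (357°, 27 km): east 27 sin 357° = -1.41, north 27 cos 357° = 26.96
Leg 2 (S17°E, 52 km): east 52 sin 163° = 15.20, north 52 cos 163° = -49.73
Net displacement: 13.79 east, -22.76 north. Direction back to start is (-13.79, 22.76): bearing = atan2(-13.79, 22.76) mod 360° = 328.79° ≈ 329°.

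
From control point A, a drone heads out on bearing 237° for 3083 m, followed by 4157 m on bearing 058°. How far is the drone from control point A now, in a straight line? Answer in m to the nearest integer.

1076 m

Leg 1 (237°, 3083 m): east 3083 sin 237° = -2585.62, north 3083 cos 237° = -1679.12
Leg 2 (058°, 4157 m): east 4157 sin 58° = 3525.34, north 4157 cos 58° = 2202.87
Net: 939.71 east, 523.75 north. Distance = √((939.71)² + (523.75)²) = 1075.816 m.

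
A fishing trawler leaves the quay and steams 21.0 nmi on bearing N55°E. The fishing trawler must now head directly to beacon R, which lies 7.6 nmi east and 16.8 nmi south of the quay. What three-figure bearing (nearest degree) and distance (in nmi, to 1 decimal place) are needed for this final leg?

Leg 1 (N55°E, 21.0 nmi): east 21.0 sin 55° = 17.20, north 21.0 cos 55° = 12.05
Current position: (17.20, 12.05). Target: (7.6, -16.8). Remaining: Δeast = -9.60, Δnorth = -28.85.
Bearing = atan2(-9.60, -28.85) mod 360° = 198.41°; distance = √((-9.60)² + (-28.85)²) = 30.401 nmi.

198°, 30.4 nmi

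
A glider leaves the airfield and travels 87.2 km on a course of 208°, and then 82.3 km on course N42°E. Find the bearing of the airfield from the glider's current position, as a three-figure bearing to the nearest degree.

318°

Leg 1 (208°, 87.2 km): east 87.2 sin 208° = -40.94, north 87.2 cos 208° = -76.99
Leg 2 (N42°E, 82.3 km): east 82.3 sin 42° = 55.07, north 82.3 cos 42° = 61.16
Net displacement: 14.13 east, -15.83 north. Direction back to start is (-14.13, 15.83): bearing = atan2(-14.13, 15.83) mod 360° = 318.25° ≈ 318°.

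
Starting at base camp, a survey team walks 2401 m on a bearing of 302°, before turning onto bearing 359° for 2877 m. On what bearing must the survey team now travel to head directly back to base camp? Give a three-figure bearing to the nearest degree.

Leg 1 (302°, 2401 m): east 2401 sin 302° = -2036.16, north 2401 cos 302° = 1272.34
Leg 2 (359°, 2877 m): east 2877 sin 359° = -50.21, north 2877 cos 359° = 2876.56
Net displacement: -2086.37 east, 4148.90 north. Direction back to start is (2086.37, -4148.90): bearing = atan2(2086.37, -4148.90) mod 360° = 153.30° ≈ 153°.

153°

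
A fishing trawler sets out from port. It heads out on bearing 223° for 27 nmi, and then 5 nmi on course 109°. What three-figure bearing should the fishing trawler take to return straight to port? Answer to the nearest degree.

Leg 1 (223°, 27 nmi): east 27 sin 223° = -18.41, north 27 cos 223° = -19.75
Leg 2 (109°, 5 nmi): east 5 sin 109° = 4.73, north 5 cos 109° = -1.63
Net displacement: -13.69 east, -21.37 north. Direction back to start is (13.69, 21.37): bearing = atan2(13.69, 21.37) mod 360° = 32.63° ≈ 033°.

033°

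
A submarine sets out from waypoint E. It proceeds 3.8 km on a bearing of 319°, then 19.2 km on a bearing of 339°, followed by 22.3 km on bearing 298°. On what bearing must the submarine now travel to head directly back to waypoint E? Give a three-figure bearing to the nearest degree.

137°

Leg 1 (319°, 3.8 km): east 3.8 sin 319° = -2.49, north 3.8 cos 319° = 2.87
Leg 2 (339°, 19.2 km): east 19.2 sin 339° = -6.88, north 19.2 cos 339° = 17.92
Leg 3 (298°, 22.3 km): east 22.3 sin 298° = -19.69, north 22.3 cos 298° = 10.47
Net displacement: -29.06 east, 31.26 north. Direction back to start is (29.06, -31.26): bearing = atan2(29.06, -31.26) mod 360° = 137.09° ≈ 137°.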